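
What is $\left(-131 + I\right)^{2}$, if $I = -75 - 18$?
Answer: $50176$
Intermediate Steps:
$I = -93$
$\left(-131 + I\right)^{2} = \left(-131 - 93\right)^{2} = \left(-224\right)^{2} = 50176$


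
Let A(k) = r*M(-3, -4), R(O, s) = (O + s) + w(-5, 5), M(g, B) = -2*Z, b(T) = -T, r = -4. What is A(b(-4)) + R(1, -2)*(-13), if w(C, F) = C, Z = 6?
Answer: 126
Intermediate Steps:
M(g, B) = -12 (M(g, B) = -2*6 = -12)
R(O, s) = -5 + O + s (R(O, s) = (O + s) - 5 = -5 + O + s)
A(k) = 48 (A(k) = -4*(-12) = 48)
A(b(-4)) + R(1, -2)*(-13) = 48 + (-5 + 1 - 2)*(-13) = 48 - 6*(-13) = 48 + 78 = 126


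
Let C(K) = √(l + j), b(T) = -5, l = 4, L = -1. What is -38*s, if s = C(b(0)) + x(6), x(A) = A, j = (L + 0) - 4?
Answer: -228 - 38*I ≈ -228.0 - 38.0*I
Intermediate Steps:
j = -5 (j = (-1 + 0) - 4 = -1 - 4 = -5)
C(K) = I (C(K) = √(4 - 5) = √(-1) = I)
s = 6 + I (s = I + 6 = 6 + I ≈ 6.0 + 1.0*I)
-38*s = -38*(6 + I) = -228 - 38*I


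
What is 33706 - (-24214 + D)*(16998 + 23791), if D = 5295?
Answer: 771720797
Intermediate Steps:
33706 - (-24214 + D)*(16998 + 23791) = 33706 - (-24214 + 5295)*(16998 + 23791) = 33706 - (-18919)*40789 = 33706 - 1*(-771687091) = 33706 + 771687091 = 771720797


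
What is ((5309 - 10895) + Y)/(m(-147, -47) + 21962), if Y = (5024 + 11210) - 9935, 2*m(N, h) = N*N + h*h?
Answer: 713/33871 ≈ 0.021050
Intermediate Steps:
m(N, h) = N²/2 + h²/2 (m(N, h) = (N*N + h*h)/2 = (N² + h²)/2 = N²/2 + h²/2)
Y = 6299 (Y = 16234 - 9935 = 6299)
((5309 - 10895) + Y)/(m(-147, -47) + 21962) = ((5309 - 10895) + 6299)/(((½)*(-147)² + (½)*(-47)²) + 21962) = (-5586 + 6299)/(((½)*21609 + (½)*2209) + 21962) = 713/((21609/2 + 2209/2) + 21962) = 713/(11909 + 21962) = 713/33871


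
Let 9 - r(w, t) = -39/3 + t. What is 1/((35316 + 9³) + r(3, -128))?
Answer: 1/36195 ≈ 2.7628e-5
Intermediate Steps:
r(w, t) = 22 - t (r(w, t) = 9 - (-39/3 + t) = 9 - (-39*⅓ + t) = 9 - (-13 + t) = 9 + (13 - t) = 22 - t)
1/((35316 + 9³) + r(3, -128)) = 1/((35316 + 9³) + (22 - 1*(-128))) = 1/((35316 + 729) + (22 + 128)) = 1/(36045 + 150) = 1/36195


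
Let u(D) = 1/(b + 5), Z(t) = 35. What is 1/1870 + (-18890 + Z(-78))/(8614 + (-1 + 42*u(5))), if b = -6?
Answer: -11750093/5342590 ≈ -2.1993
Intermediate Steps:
u(D) = -1 (u(D) = 1/(-6 + 5) = 1/(-1) = -1)
1/1870 + (-18890 + Z(-78))/(8614 + (-1 + 42*u(5))) = 1/1870 + (-18890 + 35)/(8614 + (-1 + 42*(-1))) = 1/1870 - 18855/(8614 + (-1 - 42)) = 1/1870 - 18855/(8614 - 43) = 1/1870 - 18855/8571 = 1/1870 - 18855*1/8571 = 1/1870 - 6285/2857 = -11750093/5342590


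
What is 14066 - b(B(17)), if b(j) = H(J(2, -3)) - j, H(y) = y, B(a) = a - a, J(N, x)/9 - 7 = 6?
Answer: 13949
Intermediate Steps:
J(N, x) = 117 (J(N, x) = 63 + 9*6 = 63 + 54 = 117)
B(a) = 0
b(j) = 117 - j
14066 - b(B(17)) = 14066 - (117 - 1*0) = 14066 - (117 + 0) = 14066 - 1*117 = 14066 - 117 = 13949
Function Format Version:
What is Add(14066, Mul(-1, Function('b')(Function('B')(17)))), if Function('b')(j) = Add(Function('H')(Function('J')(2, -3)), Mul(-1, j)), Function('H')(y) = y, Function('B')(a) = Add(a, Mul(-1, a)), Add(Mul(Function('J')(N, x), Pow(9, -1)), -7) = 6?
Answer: 13949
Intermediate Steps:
Function('J')(N, x) = 117 (Function('J')(N, x) = Add(63, Mul(9, 6)) = Add(63, 54) = 117)
Function('B')(a) = 0
Function('b')(j) = Add(117, Mul(-1, j))
Add(14066, Mul(-1, Function('b')(Function('B')(17)))) = Add(14066, Mul(-1, Add(117, Mul(-1, 0)))) = Add(14066, Mul(-1, Add(117, 0))) = Add(14066, Mul(-1, 117)) = Add(14066, -117) = 13949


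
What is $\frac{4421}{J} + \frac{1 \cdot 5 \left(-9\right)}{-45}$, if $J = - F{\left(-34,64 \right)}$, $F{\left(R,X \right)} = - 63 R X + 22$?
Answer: $\frac{132689}{137110} \approx 0.96776$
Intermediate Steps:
$F{\left(R,X \right)} = 22 - 63 R X$ ($F{\left(R,X \right)} = - 63 R X + 22 = 22 - 63 R X$)
$J = -137110$ ($J = - (22 - \left(-2142\right) 64) = - (22 + 137088) = \left(-1\right) 137110 = -137110$)
$\frac{4421}{J} + \frac{1 \cdot 5 \left(-9\right)}{-45} = \frac{4421}{-137110} + \frac{1 \cdot 5 \left(-9\right)}{-45} = 4421 \left(- \frac{1}{137110}\right) + 5 \left(-9\right) \left(- \frac{1}{45}\right) = - \frac{4421}{137110} - -1 = - \frac{4421}{137110} + 1 = \frac{132689}{137110}$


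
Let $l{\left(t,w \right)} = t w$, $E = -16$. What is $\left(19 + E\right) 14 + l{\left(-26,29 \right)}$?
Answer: $-712$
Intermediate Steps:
$\left(19 + E\right) 14 + l{\left(-26,29 \right)} = \left(19 - 16\right) 14 - 754 = 3 \cdot 14 - 754 = 42 - 754 = -712$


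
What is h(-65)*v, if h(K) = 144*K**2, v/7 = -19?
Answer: -80917200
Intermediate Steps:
v = -133 (v = 7*(-19) = -133)
h(-65)*v = (144*(-65)**2)*(-133) = (144*4225)*(-133) = 608400*(-133) = -80917200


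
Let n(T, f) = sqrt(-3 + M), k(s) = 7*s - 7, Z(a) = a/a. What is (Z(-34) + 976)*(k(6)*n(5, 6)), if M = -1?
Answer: 68390*I ≈ 68390.0*I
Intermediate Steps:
Z(a) = 1
k(s) = -7 + 7*s
n(T, f) = 2*I (n(T, f) = sqrt(-3 - 1) = sqrt(-4) = 2*I)
(Z(-34) + 976)*(k(6)*n(5, 6)) = (1 + 976)*((-7 + 7*6)*(2*I)) = 977*((-7 + 42)*(2*I)) = 977*(35*(2*I)) = 977*(70*I) = 68390*I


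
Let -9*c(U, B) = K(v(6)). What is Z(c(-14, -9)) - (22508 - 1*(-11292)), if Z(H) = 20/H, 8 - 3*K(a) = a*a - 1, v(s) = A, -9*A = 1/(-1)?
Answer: -6162535/182 ≈ -33860.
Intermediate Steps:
A = ⅑ (A = -1/(9*(-1)) = -(-1)/9 = -⅑*(-1) = ⅑ ≈ 0.11111)
v(s) = ⅑
K(a) = 3 - a²/3 (K(a) = 8/3 - (a*a - 1)/3 = 8/3 - (a² - 1)/3 = 8/3 - (-1 + a²)/3 = 8/3 + (⅓ - a²/3) = 3 - a²/3)
c(U, B) = -728/2187 (c(U, B) = -(3 - (⅑)²/3)/9 = -(3 - ⅓*1/81)/9 = -(3 - 1/243)/9 = -⅑*728/243 = -728/2187)
Z(c(-14, -9)) - (22508 - 1*(-11292)) = 20/(-728/2187) - (22508 - 1*(-11292)) = 20*(-2187/728) - (22508 + 11292) = -10935/182 - 1*33800 = -10935/182 - 33800 = -6162535/182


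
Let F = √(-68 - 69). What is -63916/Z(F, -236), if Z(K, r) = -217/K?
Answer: 63916*I*√137/217 ≈ 3447.5*I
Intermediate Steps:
F = I*√137 (F = √(-137) = I*√137 ≈ 11.705*I)
-63916/Z(F, -236) = -63916*(-I*√137/217) = -(-63916)*I*√137/217 = 63916*I*√137/217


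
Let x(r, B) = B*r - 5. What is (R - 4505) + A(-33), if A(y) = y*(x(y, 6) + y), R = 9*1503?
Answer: 16810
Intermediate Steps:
x(r, B) = -5 + B*r
R = 13527
A(y) = y*(-5 + 7*y) (A(y) = y*((-5 + 6*y) + y) = y*(-5 + 7*y))
(R - 4505) + A(-33) = (13527 - 4505) - 33*(-5 + 7*(-33)) = 9022 - 33*(-5 - 231) = 9022 - 33*(-236) = 9022 + 7788 = 16810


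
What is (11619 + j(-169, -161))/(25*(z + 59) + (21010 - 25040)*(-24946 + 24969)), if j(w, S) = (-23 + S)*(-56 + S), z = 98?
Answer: -51547/88765 ≈ -0.58071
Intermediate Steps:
j(w, S) = (-56 + S)*(-23 + S)
(11619 + j(-169, -161))/(25*(z + 59) + (21010 - 25040)*(-24946 + 24969)) = (11619 + (1288 + (-161)**2 - 79*(-161)))/(25*(98 + 59) + (21010 - 25040)*(-24946 + 24969)) = (11619 + (1288 + 25921 + 12719))/(25*157 - 4030*23) = (11619 + 39928)/(3925 - 92690) = 51547/(-88765) = 51547*(-1/88765) = -51547/88765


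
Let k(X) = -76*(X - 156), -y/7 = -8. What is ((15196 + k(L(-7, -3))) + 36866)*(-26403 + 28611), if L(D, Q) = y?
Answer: 131733696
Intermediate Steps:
y = 56 (y = -7*(-8) = 56)
L(D, Q) = 56
k(X) = 11856 - 76*X (k(X) = -76*(-156 + X) = 11856 - 76*X)
((15196 + k(L(-7, -3))) + 36866)*(-26403 + 28611) = ((15196 + (11856 - 76*56)) + 36866)*(-26403 + 28611) = ((15196 + (11856 - 4256)) + 36866)*2208 = ((15196 + 7600) + 36866)*2208 = (22796 + 36866)*2208 = 59662*2208 = 131733696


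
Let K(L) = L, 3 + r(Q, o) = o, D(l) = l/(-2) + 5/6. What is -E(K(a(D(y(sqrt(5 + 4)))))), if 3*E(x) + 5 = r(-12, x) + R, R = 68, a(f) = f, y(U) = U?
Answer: -178/9 ≈ -19.778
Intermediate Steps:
D(l) = 5/6 - l/2 (D(l) = l*(-1/2) + 5*(1/6) = -l/2 + 5/6 = 5/6 - l/2)
r(Q, o) = -3 + o
E(x) = 20 + x/3 (E(x) = -5/3 + ((-3 + x) + 68)/3 = -5/3 + (65 + x)/3 = -5/3 + (65/3 + x/3) = 20 + x/3)
-E(K(a(D(y(sqrt(5 + 4)))))) = -(20 + (5/6 - sqrt(5 + 4)/2)/3) = -(20 + (5/6 - sqrt(9)/2)/3) = -(20 + (5/6 - 1/2*3)/3) = -(20 + (5/6 - 3/2)/3) = -(20 + (1/3)*(-2/3)) = -(20 - 2/9) = -1*178/9 = -178/9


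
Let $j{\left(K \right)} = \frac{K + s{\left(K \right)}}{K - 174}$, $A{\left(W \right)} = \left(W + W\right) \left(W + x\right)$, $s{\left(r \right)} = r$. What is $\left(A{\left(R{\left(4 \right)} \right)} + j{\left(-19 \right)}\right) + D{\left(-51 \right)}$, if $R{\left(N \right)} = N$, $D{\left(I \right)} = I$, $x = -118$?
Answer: $- \frac{185821}{193} \approx -962.8$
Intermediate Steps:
$A{\left(W \right)} = 2 W \left(-118 + W\right)$ ($A{\left(W \right)} = \left(W + W\right) \left(W - 118\right) = 2 W \left(-118 + W\right)$)
$j{\left(K \right)} = \frac{2 K}{-174 + K}$ ($j{\left(K \right)} = \frac{K + K}{K - 174} = \frac{2 K}{-174 + K}$)
$\left(A{\left(R{\left(4 \right)} \right)} + j{\left(-19 \right)}\right) + D{\left(-51 \right)} = \left(2 \cdot 4 \left(-118 + 4\right) + 2 \left(-19\right) \frac{1}{-174 - 19}\right) - 51 = \left(2 \cdot 4 \left(-114\right) + 2 \left(-19\right) \frac{1}{-193}\right) - 51 = \left(-912 + 2 \left(-19\right) \left(- \frac{1}{193}\right)\right) - 51 = \left(-912 + \frac{38}{193}\right) - 51 = - \frac{175978}{193} - 51 = - \frac{185821}{193}$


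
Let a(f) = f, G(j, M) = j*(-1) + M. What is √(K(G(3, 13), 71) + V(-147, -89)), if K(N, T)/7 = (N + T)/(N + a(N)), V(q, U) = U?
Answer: I*√6065/10 ≈ 7.7878*I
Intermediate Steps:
G(j, M) = M - j (G(j, M) = -j + M = M - j)
K(N, T) = 7*(N + T)/(2*N) (K(N, T) = 7*((N + T)/(N + N)) = 7*((N + T)/((2*N))) = 7*((N + T)*(1/(2*N))) = 7*((N + T)/(2*N)) = 7*(N + T)/(2*N))
√(K(G(3, 13), 71) + V(-147, -89)) = √(7*((13 - 1*3) + 71)/(2*(13 - 1*3)) - 89) = √(7*((13 - 3) + 71)/(2*(13 - 3)) - 89) = √((7/2)*(10 + 71)/10 - 89) = √((7/2)*(⅒)*81 - 89) = √(567/20 - 89) = √(-1213/20) = I*√6065/10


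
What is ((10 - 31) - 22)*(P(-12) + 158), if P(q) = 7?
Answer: -7095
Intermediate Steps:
((10 - 31) - 22)*(P(-12) + 158) = ((10 - 31) - 22)*(7 + 158) = (-21 - 22)*165 = -43*165 = -7095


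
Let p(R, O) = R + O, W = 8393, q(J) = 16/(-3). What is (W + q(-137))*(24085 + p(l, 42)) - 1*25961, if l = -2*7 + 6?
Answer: 606828514/3 ≈ 2.0228e+8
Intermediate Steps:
q(J) = -16/3 (q(J) = 16*(-1/3) = -16/3)
l = -8 (l = -14 + 6 = -8)
p(R, O) = O + R
(W + q(-137))*(24085 + p(l, 42)) - 1*25961 = (8393 - 16/3)*(24085 + (42 - 8)) - 1*25961 = 25163*(24085 + 34)/3 - 25961 = (25163/3)*24119 - 25961 = 606906397/3 - 25961 = 606828514/3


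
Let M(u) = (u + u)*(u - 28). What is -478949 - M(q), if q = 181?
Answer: -534335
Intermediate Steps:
M(u) = 2*u*(-28 + u) (M(u) = (2*u)*(-28 + u) = 2*u*(-28 + u))
-478949 - M(q) = -478949 - 2*181*(-28 + 181) = -478949 - 2*181*153 = -478949 - 1*55386 = -478949 - 55386 = -534335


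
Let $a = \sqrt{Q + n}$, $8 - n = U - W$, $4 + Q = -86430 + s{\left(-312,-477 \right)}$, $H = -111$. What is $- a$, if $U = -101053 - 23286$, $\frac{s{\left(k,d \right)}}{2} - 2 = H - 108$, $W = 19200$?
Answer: $- \sqrt{56679} \approx -238.07$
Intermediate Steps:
$s{\left(k,d \right)} = -434$ ($s{\left(k,d \right)} = 4 + 2 \left(-111 - 108\right) = 4 + 2 \left(-219\right) = 4 - 438 = -434$)
$Q = -86868$ ($Q = -4 - 86864 = -86868$)
$U = -124339$
$n = 143547$ ($n = 8 - \left(-124339 - 19200\right) = 8 - -143539 = 8 + 143539 = 143547$)
$a = \sqrt{56679}$ ($a = \sqrt{-86868 + 143547} = \sqrt{56679} \approx 238.07$)
$- a = - \sqrt{56679}$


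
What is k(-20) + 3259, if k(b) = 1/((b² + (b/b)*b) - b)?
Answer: 1303601/400 ≈ 3259.0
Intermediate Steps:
k(b) = b⁻² (k(b) = 1/((b² + 1*b) - b) = 1/((b² + b) - b) = 1/((b + b²) - b) = 1/(b²) = b⁻²)
k(-20) + 3259 = (-20)⁻² + 3259 = 1/400 + 3259 = 1303601/400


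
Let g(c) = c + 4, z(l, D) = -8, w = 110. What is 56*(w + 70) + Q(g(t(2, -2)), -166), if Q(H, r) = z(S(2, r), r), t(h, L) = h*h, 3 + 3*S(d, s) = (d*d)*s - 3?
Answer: 10072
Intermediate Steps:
S(d, s) = -2 + s*d**2/3 (S(d, s) = -1 + ((d*d)*s - 3)/3 = -1 + (d**2*s - 3)/3 = -1 + (s*d**2 - 3)/3 = -1 + (-3 + s*d**2)/3 = -1 + (-1 + s*d**2/3) = -2 + s*d**2/3)
t(h, L) = h**2
g(c) = 4 + c
Q(H, r) = -8
56*(w + 70) + Q(g(t(2, -2)), -166) = 56*(110 + 70) - 8 = 56*180 - 8 = 10080 - 8 = 10072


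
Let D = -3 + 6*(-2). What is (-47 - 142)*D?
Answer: 2835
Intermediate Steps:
D = -15 (D = -3 - 12 = -15)
(-47 - 142)*D = (-47 - 142)*(-15) = -189*(-15) = 2835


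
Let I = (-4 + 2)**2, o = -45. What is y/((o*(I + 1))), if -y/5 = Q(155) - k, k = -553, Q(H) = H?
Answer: 236/15 ≈ 15.733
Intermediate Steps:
I = 4 (I = (-2)**2 = 4)
y = -3540 (y = -5*(155 - 1*(-553)) = -5*(155 + 553) = -5*708 = -3540)
y/((o*(I + 1))) = -3540*(-1/(45*(4 + 1))) = -3540/((-45*5)) = -3540/(-225) = -3540*(-1/225) = 236/15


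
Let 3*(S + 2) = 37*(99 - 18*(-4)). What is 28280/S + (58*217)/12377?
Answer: 53791466/3725477 ≈ 14.439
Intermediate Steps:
S = 2107 (S = -2 + (37*(99 - 18*(-4)))/3 = -2 + (37*(99 + 72))/3 = -2 + (37*171)/3 = -2 + (⅓)*6327 = -2 + 2109 = 2107)
28280/S + (58*217)/12377 = 28280/2107 + (58*217)/12377 = 28280*(1/2107) + 12586*(1/12377) = 4040/301 + 12586/12377 = 53791466/3725477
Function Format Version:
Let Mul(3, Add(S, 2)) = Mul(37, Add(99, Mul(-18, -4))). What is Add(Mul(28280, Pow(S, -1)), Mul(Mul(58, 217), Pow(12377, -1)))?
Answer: Rational(53791466, 3725477) ≈ 14.439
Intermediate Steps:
S = 2107 (S = Add(-2, Mul(Rational(1, 3), Mul(37, Add(99, Mul(-18, -4))))) = Add(-2, Mul(Rational(1, 3), Mul(37, Add(99, 72)))) = Add(-2, Mul(Rational(1, 3), Mul(37, 171))) = Add(-2, Mul(Rational(1, 3), 6327)) = Add(-2, 2109) = 2107)
Add(Mul(28280, Pow(S, -1)), Mul(Mul(58, 217), Pow(12377, -1))) = Add(Mul(28280, Pow(2107, -1)), Mul(Mul(58, 217), Pow(12377, -1))) = Add(Mul(28280, Rational(1, 2107)), Mul(12586, Rational(1, 12377))) = Add(Rational(4040, 301), Rational(12586, 12377)) = Rational(53791466, 3725477)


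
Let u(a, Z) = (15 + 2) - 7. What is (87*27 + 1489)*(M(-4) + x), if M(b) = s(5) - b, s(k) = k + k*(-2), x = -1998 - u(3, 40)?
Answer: -7710542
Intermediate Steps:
u(a, Z) = 10 (u(a, Z) = 17 - 7 = 10)
x = -2008 (x = -1998 - 1*10 = -1998 - 10 = -2008)
s(k) = -k (s(k) = k - 2*k = -k)
M(b) = -5 - b (M(b) = -1*5 - b = -5 - b)
(87*27 + 1489)*(M(-4) + x) = (87*27 + 1489)*((-5 - 1*(-4)) - 2008) = (2349 + 1489)*((-5 + 4) - 2008) = 3838*(-1 - 2008) = 3838*(-2009) = -7710542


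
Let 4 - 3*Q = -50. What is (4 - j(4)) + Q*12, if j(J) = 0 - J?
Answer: 224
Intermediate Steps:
Q = 18 (Q = 4/3 - ⅓*(-50) = 4/3 + 50/3 = 18)
j(J) = -J
(4 - j(4)) + Q*12 = (4 - (-1)*4) + 18*12 = (4 - 1*(-4)) + 216 = (4 + 4) + 216 = 8 + 216 = 224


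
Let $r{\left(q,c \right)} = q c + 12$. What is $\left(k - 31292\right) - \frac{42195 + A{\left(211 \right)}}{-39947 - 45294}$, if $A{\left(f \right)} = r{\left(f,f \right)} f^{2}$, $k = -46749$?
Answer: $- \frac{4669596993}{85241} \approx -54781.0$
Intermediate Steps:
$r{\left(q,c \right)} = 12 + c q$ ($r{\left(q,c \right)} = c q + 12 = 12 + c q$)
$A{\left(f \right)} = f^{2} \left(12 + f^{2}\right)$ ($A{\left(f \right)} = \left(12 + f f\right) f^{2} = \left(12 + f^{2}\right) f^{2} = f^{2} \left(12 + f^{2}\right)$)
$\left(k - 31292\right) - \frac{42195 + A{\left(211 \right)}}{-39947 - 45294} = \left(-46749 - 31292\right) - \frac{42195 + 211^{2} \left(12 + 211^{2}\right)}{-39947 - 45294} = \left(-46749 - 31292\right) - \frac{42195 + 44521 \left(12 + 44521\right)}{-85241} = -78041 - \left(42195 + 44521 \cdot 44533\right) \left(- \frac{1}{85241}\right) = -78041 - \left(42195 + 1982653693\right) \left(- \frac{1}{85241}\right) = -78041 - 1982695888 \left(- \frac{1}{85241}\right) = -78041 - - \frac{1982695888}{85241} = -78041 + \frac{1982695888}{85241} = - \frac{4669596993}{85241}$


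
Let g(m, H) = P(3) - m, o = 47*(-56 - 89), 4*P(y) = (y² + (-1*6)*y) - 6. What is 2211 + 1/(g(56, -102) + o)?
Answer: 60800285/27499 ≈ 2211.0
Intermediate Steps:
P(y) = -3/2 - 3*y/2 + y²/4 (P(y) = ((y² + (-1*6)*y) - 6)/4 = ((y² - 6*y) - 6)/4 = (-6 + y² - 6*y)/4 = -3/2 - 3*y/2 + y²/4)
o = -6815 (o = 47*(-145) = -6815)
g(m, H) = -15/4 - m (g(m, H) = (-3/2 - 3/2*3 + (¼)*3²) - m = (-3/2 - 9/2 + (¼)*9) - m = (-3/2 - 9/2 + 9/4) - m = -15/4 - m)
2211 + 1/(g(56, -102) + o) = 2211 + 1/((-15/4 - 1*56) - 6815) = 2211 + 1/((-15/4 - 56) - 6815) = 2211 + 1/(-239/4 - 6815) = 2211 + 1/(-27499/4) = 2211 - 4/27499 = 60800285/27499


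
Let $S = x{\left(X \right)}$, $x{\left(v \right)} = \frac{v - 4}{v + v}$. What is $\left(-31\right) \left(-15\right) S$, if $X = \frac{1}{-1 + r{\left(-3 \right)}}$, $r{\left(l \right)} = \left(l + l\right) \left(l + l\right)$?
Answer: $- \frac{64635}{2} \approx -32318.0$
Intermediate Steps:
$r{\left(l \right)} = 4 l^{2}$ ($r{\left(l \right)} = 2 l 2 l = 4 l^{2}$)
$X = \frac{1}{35}$ ($X = \frac{1}{-1 + 4 \left(-3\right)^{2}} = \frac{1}{-1 + 4 \cdot 9} = \frac{1}{-1 + 36} = \frac{1}{35} \approx 0.028571$)
$x{\left(v \right)} = \frac{-4 + v}{2 v}$
$S = - \frac{139}{2}$ ($S = \frac{\frac{1}{\frac{1}{35}} \left(-4 + \frac{1}{35}\right)}{2} = \frac{1}{2} \cdot 35 \left(- \frac{139}{35}\right) = - \frac{139}{2} \approx -69.5$)
$\left(-31\right) \left(-15\right) S = \left(-31\right) \left(-15\right) \left(- \frac{139}{2}\right) = 465 \left(- \frac{139}{2}\right) = - \frac{64635}{2}$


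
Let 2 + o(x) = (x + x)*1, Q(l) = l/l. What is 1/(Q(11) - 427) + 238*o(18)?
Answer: 3447191/426 ≈ 8092.0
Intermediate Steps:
Q(l) = 1
o(x) = -2 + 2*x (o(x) = -2 + (x + x)*1 = -2 + (2*x)*1 = -2 + 2*x)
1/(Q(11) - 427) + 238*o(18) = 1/(1 - 427) + 238*(-2 + 2*18) = 1/(-426) + 238*(-2 + 36) = -1/426 + 238*34 = -1/426 + 8092 = 3447191/426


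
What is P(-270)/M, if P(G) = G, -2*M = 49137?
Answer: 180/16379 ≈ 0.010990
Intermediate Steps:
M = -49137/2 (M = -½*49137 = -49137/2 ≈ -24569.)
P(-270)/M = -270/(-49137/2) = -270*(-2/49137) = 180/16379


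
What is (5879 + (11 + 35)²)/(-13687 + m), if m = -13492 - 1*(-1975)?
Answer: -7995/25204 ≈ -0.31721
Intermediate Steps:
m = -11517 (m = -13492 + 1975 = -11517)
(5879 + (11 + 35)²)/(-13687 + m) = (5879 + (11 + 35)²)/(-13687 - 11517) = (5879 + 46²)/(-25204) = (5879 + 2116)*(-1/25204) = 7995*(-1/25204) = -7995/25204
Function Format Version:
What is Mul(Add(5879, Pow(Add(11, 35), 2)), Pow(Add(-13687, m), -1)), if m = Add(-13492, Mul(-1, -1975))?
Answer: Rational(-7995, 25204) ≈ -0.31721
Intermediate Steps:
m = -11517 (m = Add(-13492, 1975) = -11517)
Mul(Add(5879, Pow(Add(11, 35), 2)), Pow(Add(-13687, m), -1)) = Mul(Add(5879, Pow(Add(11, 35), 2)), Pow(Add(-13687, -11517), -1)) = Mul(Add(5879, Pow(46, 2)), Pow(-25204, -1)) = Mul(Add(5879, 2116), Rational(-1, 25204)) = Mul(7995, Rational(-1, 25204)) = Rational(-7995, 25204)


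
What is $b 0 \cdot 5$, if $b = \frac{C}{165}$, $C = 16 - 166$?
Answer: $0$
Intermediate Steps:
$C = -150$
$b = - \frac{10}{11}$ ($b = - \frac{150}{165} = \left(-150\right) \frac{1}{165} = - \frac{10}{11} \approx -0.90909$)
$b 0 \cdot 5 = - \frac{10 \cdot 0 \cdot 5}{11} = \left(- \frac{10}{11}\right) 0 = 0$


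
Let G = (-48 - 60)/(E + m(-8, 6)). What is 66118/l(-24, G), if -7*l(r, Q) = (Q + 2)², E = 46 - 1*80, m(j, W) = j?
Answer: -11339237/512 ≈ -22147.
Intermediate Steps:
E = -34 (E = 46 - 80 = -34)
G = 18/7 (G = (-48 - 60)/(-34 - 8) = -108/(-42) = -108*(-1/42) = 18/7 ≈ 2.5714)
l(r, Q) = -(2 + Q)²/7 (l(r, Q) = -(Q + 2)²/7 = -(2 + Q)²/7)
66118/l(-24, G) = 66118/((-(2 + 18/7)²/7)) = 66118/((-(32/7)²/7)) = 66118/((-⅐*1024/49)) = 66118/(-1024/343) = 66118*(-343/1024) = -11339237/512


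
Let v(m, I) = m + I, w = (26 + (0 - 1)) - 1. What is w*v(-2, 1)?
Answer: -24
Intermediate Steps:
w = 24 (w = (26 - 1) - 1 = 25 - 1 = 24)
v(m, I) = I + m
w*v(-2, 1) = 24*(1 - 2) = 24*(-1) = -24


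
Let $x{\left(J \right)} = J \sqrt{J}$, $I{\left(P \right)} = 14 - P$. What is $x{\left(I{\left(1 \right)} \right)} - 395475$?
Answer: $-395475 + 13 \sqrt{13} \approx -3.9543 \cdot 10^{5}$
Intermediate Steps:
$x{\left(J \right)} = J^{\frac{3}{2}}$
$x{\left(I{\left(1 \right)} \right)} - 395475 = \left(14 - 1\right)^{\frac{3}{2}} - 395475 = 13^{\frac{3}{2}} - 395475 = 13 \sqrt{13} - 395475 = -395475 + 13 \sqrt{13}$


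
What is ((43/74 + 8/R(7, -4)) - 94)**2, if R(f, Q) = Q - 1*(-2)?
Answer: 51969681/5476 ≈ 9490.4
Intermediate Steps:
R(f, Q) = 2 + Q (R(f, Q) = Q + 2 = 2 + Q)
((43/74 + 8/R(7, -4)) - 94)**2 = ((43/74 + 8/(2 - 4)) - 94)**2 = ((43*(1/74) + 8/(-2)) - 94)**2 = ((43/74 + 8*(-1/2)) - 94)**2 = ((43/74 - 4) - 94)**2 = (-253/74 - 94)**2 = (-7209/74)**2 = 51969681/5476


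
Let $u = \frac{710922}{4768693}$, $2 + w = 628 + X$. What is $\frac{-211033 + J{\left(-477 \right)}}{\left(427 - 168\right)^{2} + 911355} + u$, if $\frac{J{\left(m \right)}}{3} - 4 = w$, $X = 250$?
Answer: $- \frac{298170562357}{4665860904148} \approx -0.063905$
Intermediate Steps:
$w = 876$ ($w = -2 + \left(628 + 250\right) = -2 + 878 = 876$)
$J{\left(m \right)} = 2640$ ($J{\left(m \right)} = 12 + 3 \cdot 876 = 12 + 2628 = 2640$)
$u = \frac{710922}{4768693}$ ($u = 710922 \cdot \frac{1}{4768693} = \frac{710922}{4768693} \approx 0.14908$)
$\frac{-211033 + J{\left(-477 \right)}}{\left(427 - 168\right)^{2} + 911355} + u = \frac{-211033 + 2640}{\left(427 - 168\right)^{2} + 911355} + \frac{710922}{4768693} = - \frac{208393}{259^{2} + 911355} + \frac{710922}{4768693} = - \frac{208393}{67081 + 911355} + \frac{710922}{4768693} = - \frac{208393}{978436} + \frac{710922}{4768693} = - \frac{298170562357}{4665860904148}$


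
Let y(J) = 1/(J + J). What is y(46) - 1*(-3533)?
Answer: 325037/92 ≈ 3533.0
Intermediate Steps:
y(J) = 1/(2*J)
y(46) - 1*(-3533) = (½)/46 - 1*(-3533) = (½)*(1/46) + 3533 = 1/92 + 3533 = 325037/92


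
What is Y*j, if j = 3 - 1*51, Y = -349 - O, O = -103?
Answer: 11808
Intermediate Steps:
Y = -246 (Y = -349 - 1*(-103) = -349 + 103 = -246)
j = -48 (j = 3 - 51 = -48)
Y*j = -246*(-48) = 11808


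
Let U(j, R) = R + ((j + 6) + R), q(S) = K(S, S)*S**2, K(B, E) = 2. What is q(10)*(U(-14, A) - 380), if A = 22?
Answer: -68800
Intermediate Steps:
q(S) = 2*S**2
U(j, R) = 6 + j + 2*R (U(j, R) = R + ((6 + j) + R) = R + (6 + R + j) = 6 + j + 2*R)
q(10)*(U(-14, A) - 380) = (2*10**2)*((6 - 14 + 2*22) - 380) = (2*100)*((6 - 14 + 44) - 380) = 200*(36 - 380) = 200*(-344) = -68800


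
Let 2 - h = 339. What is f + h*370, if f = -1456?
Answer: -126146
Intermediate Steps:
h = -337 (h = 2 - 1*339 = 2 - 339 = -337)
f + h*370 = -1456 - 337*370 = -1456 - 124690 = -126146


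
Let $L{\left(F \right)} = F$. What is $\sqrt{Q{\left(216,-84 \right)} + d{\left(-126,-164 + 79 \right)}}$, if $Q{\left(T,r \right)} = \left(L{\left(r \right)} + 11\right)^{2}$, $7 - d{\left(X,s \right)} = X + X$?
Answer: $2 \sqrt{1397} \approx 74.753$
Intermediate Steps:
$d{\left(X,s \right)} = 7 - 2 X$ ($d{\left(X,s \right)} = 7 - \left(X + X\right) = 7 - 2 X$)
$Q{\left(T,r \right)} = \left(11 + r\right)^{2}$ ($Q{\left(T,r \right)} = \left(r + 11\right)^{2} = \left(11 + r\right)^{2}$)
$\sqrt{Q{\left(216,-84 \right)} + d{\left(-126,-164 + 79 \right)}} = \sqrt{\left(11 - 84\right)^{2} + \left(7 - -252\right)} = \sqrt{\left(-73\right)^{2} + \left(7 + 252\right)} = \sqrt{5329 + 259} = \sqrt{5588} = 2 \sqrt{1397}$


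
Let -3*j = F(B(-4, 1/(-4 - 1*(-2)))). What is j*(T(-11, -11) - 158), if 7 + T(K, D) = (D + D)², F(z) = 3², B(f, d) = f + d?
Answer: -957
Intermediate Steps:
B(f, d) = d + f
F(z) = 9
j = -3 (j = -⅓*9 = -3)
T(K, D) = -7 + 4*D² (T(K, D) = -7 + (D + D)² = -7 + (2*D)² = -7 + 4*D²)
j*(T(-11, -11) - 158) = -3*((-7 + 4*(-11)²) - 158) = -3*((-7 + 4*121) - 158) = -3*((-7 + 484) - 158) = -3*(477 - 158) = -3*319 = -957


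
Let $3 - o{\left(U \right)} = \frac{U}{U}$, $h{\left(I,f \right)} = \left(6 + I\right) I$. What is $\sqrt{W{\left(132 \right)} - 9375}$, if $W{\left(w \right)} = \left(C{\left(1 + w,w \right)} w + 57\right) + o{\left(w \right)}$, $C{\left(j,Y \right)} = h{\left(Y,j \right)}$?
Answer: $2 \sqrt{598799} \approx 1547.6$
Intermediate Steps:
$h{\left(I,f \right)} = I \left(6 + I\right)$
$C{\left(j,Y \right)} = Y \left(6 + Y\right)$
$o{\left(U \right)} = 2$ ($o{\left(U \right)} = 3 - \frac{U}{U} = 3 - 1 = 2$)
$W{\left(w \right)} = 59 + w^{2} \left(6 + w\right)$ ($W{\left(w \right)} = \left(w \left(6 + w\right) w + 57\right) + 2 = \left(w^{2} \left(6 + w\right) + 57\right) + 2 = \left(57 + w^{2} \left(6 + w\right)\right) + 2 = 59 + w^{2} \left(6 + w\right)$)
$\sqrt{W{\left(132 \right)} - 9375} = \sqrt{\left(59 + 132^{2} \left(6 + 132\right)\right) - 9375} = \sqrt{\left(59 + 17424 \cdot 138\right) - 9375} = \sqrt{\left(59 + 2404512\right) - 9375} = \sqrt{2404571 - 9375} = \sqrt{2395196} = 2 \sqrt{598799}$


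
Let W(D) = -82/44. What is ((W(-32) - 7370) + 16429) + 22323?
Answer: 690363/22 ≈ 31380.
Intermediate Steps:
W(D) = -41/22 (W(D) = -82*1/44 = -41/22)
((W(-32) - 7370) + 16429) + 22323 = ((-41/22 - 7370) + 16429) + 22323 = (-162181/22 + 16429) + 22323 = 199257/22 + 22323 = 690363/22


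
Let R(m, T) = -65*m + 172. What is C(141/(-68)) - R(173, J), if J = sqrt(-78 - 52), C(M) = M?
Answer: 752823/68 ≈ 11071.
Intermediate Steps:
J = I*sqrt(130) (J = sqrt(-130) = I*sqrt(130) ≈ 11.402*I)
R(m, T) = 172 - 65*m
C(141/(-68)) - R(173, J) = 141/(-68) - (172 - 65*173) = 141*(-1/68) - (172 - 11245) = -141/68 - 1*(-11073) = -141/68 + 11073 = 752823/68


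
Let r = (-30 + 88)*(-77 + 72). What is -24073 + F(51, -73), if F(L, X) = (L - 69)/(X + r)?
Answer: -2912827/121 ≈ -24073.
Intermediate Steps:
r = -290 (r = 58*(-5) = -290)
F(L, X) = (-69 + L)/(-290 + X) (F(L, X) = (L - 69)/(X - 290) = (-69 + L)/(-290 + X))
-24073 + F(51, -73) = -24073 + (-69 + 51)/(-290 - 73) = -24073 - 18/(-363) = -24073 - 1/363*(-18) = -24073 + 6/121 = -2912827/121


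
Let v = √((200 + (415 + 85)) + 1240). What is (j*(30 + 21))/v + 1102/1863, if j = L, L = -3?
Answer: 1102/1863 - 153*√485/970 ≈ -2.8822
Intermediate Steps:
j = -3
v = 2*√485 (v = √((200 + 500) + 1240) = √(700 + 1240) = √1940 = 2*√485 ≈ 44.045)
(j*(30 + 21))/v + 1102/1863 = (-3*(30 + 21))/((2*√485)) + 1102/1863 = (-3*51)*(√485/970) + 1102*(1/1863) = -153*√485/970 + 1102/1863 = 1102/1863 - 153*√485/970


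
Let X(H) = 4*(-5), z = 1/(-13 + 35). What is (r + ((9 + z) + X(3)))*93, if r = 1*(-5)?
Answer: -32643/22 ≈ -1483.8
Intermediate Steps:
z = 1/22 ≈ 0.045455
X(H) = -20
r = -5
(r + ((9 + z) + X(3)))*93 = (-5 + ((9 + 1/22) - 20))*93 = (-5 + (199/22 - 20))*93 = (-5 - 241/22)*93 = -351/22*93 = -32643/22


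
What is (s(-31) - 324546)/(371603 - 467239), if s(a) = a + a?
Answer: 81152/23909 ≈ 3.3942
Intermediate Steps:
s(a) = 2*a
(s(-31) - 324546)/(371603 - 467239) = (2*(-31) - 324546)/(371603 - 467239) = (-62 - 324546)/(-95636) = -324608*(-1/95636) = 81152/23909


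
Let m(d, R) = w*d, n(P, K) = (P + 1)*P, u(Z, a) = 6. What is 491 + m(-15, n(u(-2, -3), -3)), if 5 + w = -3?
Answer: 611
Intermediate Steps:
w = -8 (w = -5 - 3 = -8)
n(P, K) = P*(1 + P) (n(P, K) = (1 + P)*P = P*(1 + P))
m(d, R) = -8*d
491 + m(-15, n(u(-2, -3), -3)) = 491 - 8*(-15) = 491 + 120 = 611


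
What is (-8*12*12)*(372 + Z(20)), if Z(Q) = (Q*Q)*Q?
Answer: -9644544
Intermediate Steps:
Z(Q) = Q**3 (Z(Q) = Q**2*Q = Q**3)
(-8*12*12)*(372 + Z(20)) = (-8*12*12)*(372 + 20**3) = (-96*12)*(372 + 8000) = -1152*8372 = -9644544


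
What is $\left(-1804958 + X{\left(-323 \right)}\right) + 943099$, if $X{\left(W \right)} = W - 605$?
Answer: $-862787$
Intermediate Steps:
$X{\left(W \right)} = -605 + W$ ($X{\left(W \right)} = W - 605 = -605 + W$)
$\left(-1804958 + X{\left(-323 \right)}\right) + 943099 = \left(-1804958 - 928\right) + 943099 = -1805886 + 943099 = -862787$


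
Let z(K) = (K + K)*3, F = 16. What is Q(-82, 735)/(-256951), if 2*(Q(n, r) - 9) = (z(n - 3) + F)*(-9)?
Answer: -2232/256951 ≈ -0.0086865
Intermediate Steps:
z(K) = 6*K (z(K) = (2*K)*3 = 6*K)
Q(n, r) = 18 - 27*n (Q(n, r) = 9 + ((6*(n - 3) + 16)*(-9))/2 = 9 + ((6*(-3 + n) + 16)*(-9))/2 = 9 + (((-18 + 6*n) + 16)*(-9))/2 = 9 + ((-2 + 6*n)*(-9))/2 = 9 + (18 - 54*n)/2 = 9 + (9 - 27*n) = 18 - 27*n)
Q(-82, 735)/(-256951) = (18 - 27*(-82))/(-256951) = (18 + 2214)*(-1/256951) = 2232*(-1/256951) = -2232/256951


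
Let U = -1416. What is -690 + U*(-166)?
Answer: 234366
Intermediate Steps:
-690 + U*(-166) = -690 - 1416*(-166) = -690 + 235056 = 234366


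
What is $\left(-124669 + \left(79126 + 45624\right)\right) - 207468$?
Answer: $-207387$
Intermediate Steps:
$\left(-124669 + \left(79126 + 45624\right)\right) - 207468 = \left(-124669 + 124750\right) - 207468 = 81 - 207468 = -207387$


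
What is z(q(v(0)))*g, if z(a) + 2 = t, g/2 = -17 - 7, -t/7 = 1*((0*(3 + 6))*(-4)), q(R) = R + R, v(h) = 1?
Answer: 96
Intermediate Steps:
q(R) = 2*R
t = 0 (t = -7*(0*(3 + 6))*(-4) = -7*(0*9)*(-4) = -7*0*(-4) = -7*0 = 0)
g = -48 (g = 2*(-17 - 7) = 2*(-24) = -48)
z(a) = -2 (z(a) = -2 + 0 = -2)
z(q(v(0)))*g = -2*(-48) = 96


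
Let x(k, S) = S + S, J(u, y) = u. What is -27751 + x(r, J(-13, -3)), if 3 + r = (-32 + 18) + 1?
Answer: -27777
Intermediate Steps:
r = -16 (r = -3 + ((-32 + 18) + 1) = -3 + (-14 + 1) = -3 - 13 = -16)
x(k, S) = 2*S
-27751 + x(r, J(-13, -3)) = -27751 + 2*(-13) = -27751 - 26 = -27777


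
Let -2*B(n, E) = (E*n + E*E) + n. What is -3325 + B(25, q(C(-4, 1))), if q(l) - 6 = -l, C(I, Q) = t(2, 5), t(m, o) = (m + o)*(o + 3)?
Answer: -7925/2 ≈ -3962.5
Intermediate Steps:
t(m, o) = (3 + o)*(m + o) (t(m, o) = (m + o)*(3 + o) = (3 + o)*(m + o))
C(I, Q) = 56 (C(I, Q) = 5² + 3*2 + 3*5 + 2*5 = 25 + 6 + 15 + 10 = 56)
q(l) = 6 - l
B(n, E) = -n/2 - E²/2 - E*n/2 (B(n, E) = -((E*n + E*E) + n)/2 = -((E*n + E²) + n)/2 = -((E² + E*n) + n)/2 = -(n + E² + E*n)/2 = -n/2 - E²/2 - E*n/2)
-3325 + B(25, q(C(-4, 1))) = -3325 + (-½*25 - (6 - 1*56)²/2 - ½*(6 - 1*56)*25) = -3325 + (-25/2 - (6 - 56)²/2 - ½*(6 - 56)*25) = -3325 + (-25/2 - ½*(-50)² - ½*(-50)*25) = -3325 + (-25/2 - ½*2500 + 625) = -3325 + (-25/2 - 1250 + 625) = -3325 - 1275/2 = -7925/2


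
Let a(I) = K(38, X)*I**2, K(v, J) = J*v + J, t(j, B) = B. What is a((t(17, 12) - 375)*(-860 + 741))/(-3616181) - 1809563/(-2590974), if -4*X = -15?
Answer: -1414138932566077249/18738861900588 ≈ -75466.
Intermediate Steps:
X = 15/4 (X = -1/4*(-15) = 15/4 ≈ 3.7500)
K(v, J) = J + J*v
a(I) = 585*I**2/4 (a(I) = (15*(1 + 38)/4)*I**2 = ((15/4)*39)*I**2 = 585*I**2/4)
a((t(17, 12) - 375)*(-860 + 741))/(-3616181) - 1809563/(-2590974) = (585*((12 - 375)*(-860 + 741))**2/4)/(-3616181) - 1809563/(-2590974) = (585*(-363*(-119))**2/4)*(-1/3616181) - 1809563*(-1/2590974) = ((585/4)*43197**2)*(-1/3616181) + 1809563/2590974 = ((585/4)*1865980809)*(-1/3616181) + 1809563/2590974 = (1091598773265/4)*(-1/3616181) + 1809563/2590974 = -1091598773265/14464724 + 1809563/2590974 = -1414138932566077249/18738861900588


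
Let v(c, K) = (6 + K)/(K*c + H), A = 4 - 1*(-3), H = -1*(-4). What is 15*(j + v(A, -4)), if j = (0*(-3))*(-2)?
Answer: -5/4 ≈ -1.2500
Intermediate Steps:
H = 4
A = 7 (A = 4 + 3 = 7)
v(c, K) = (6 + K)/(4 + K*c) (v(c, K) = (6 + K)/(K*c + 4) = (6 + K)/(4 + K*c))
j = 0 (j = 0*(-2) = 0)
15*(j + v(A, -4)) = 15*(0 + (6 - 4)/(4 - 4*7)) = 15*(0 + 2/(4 - 28)) = 15*(0 + 2/(-24)) = 15*(0 - 1/24*2) = 15*(0 - 1/12) = 15*(-1/12) = -5/4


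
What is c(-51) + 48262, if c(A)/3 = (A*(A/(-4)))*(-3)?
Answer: 216457/4 ≈ 54114.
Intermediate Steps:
c(A) = 9*A**2/4 (c(A) = 3*((A*(A/(-4)))*(-3)) = 3*((A*(A*(-1/4)))*(-3)) = 3*((A*(-A/4))*(-3)) = 3*(-A**2/4*(-3)) = 3*(3*A**2/4) = 9*A**2/4)
c(-51) + 48262 = (9/4)*(-51)**2 + 48262 = (9/4)*2601 + 48262 = 23409/4 + 48262 = 216457/4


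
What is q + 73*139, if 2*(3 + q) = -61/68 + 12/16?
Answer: 689787/68 ≈ 10144.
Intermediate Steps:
q = -209/68 (q = -3 + (-61/68 + 12/16)/2 = -3 + (-61*1/68 + 12*(1/16))/2 = -3 + (-61/68 + ¾)/2 = -3 + (½)*(-5/34) = -3 - 5/68 = -209/68 ≈ -3.0735)
q + 73*139 = -209/68 + 73*139 = -209/68 + 10147 = 689787/68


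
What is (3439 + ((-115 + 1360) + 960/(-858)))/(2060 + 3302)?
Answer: 334826/383383 ≈ 0.87335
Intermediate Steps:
(3439 + ((-115 + 1360) + 960/(-858)))/(2060 + 3302) = (3439 + (1245 + 960*(-1/858)))/5362 = (3439 + (1245 - 160/143))*(1/5362) = (3439 + 177875/143)*(1/5362) = (669652/143)*(1/5362) = 334826/383383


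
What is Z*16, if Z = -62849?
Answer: -1005584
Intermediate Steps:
Z*16 = -62849*16 = -1005584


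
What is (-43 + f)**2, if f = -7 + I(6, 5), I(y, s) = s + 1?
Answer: 1936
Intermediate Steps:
I(y, s) = 1 + s
f = -1 (f = -7 + (1 + 5) = -7 + 6 = -1)
(-43 + f)**2 = (-43 - 1)**2 = (-44)**2 = 1936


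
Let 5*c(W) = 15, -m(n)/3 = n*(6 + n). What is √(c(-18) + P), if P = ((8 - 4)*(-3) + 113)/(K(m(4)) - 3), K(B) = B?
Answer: 2*√8241/123 ≈ 1.4761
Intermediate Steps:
m(n) = -3*n*(6 + n)
c(W) = 3 (c(W) = (⅕)*15 = 3)
P = -101/123 (P = ((8 - 4)*(-3) + 113)/(-3*4*(6 + 4) - 3) = (4*(-3) + 113)/(-3*4*10 - 3) = (-12 + 113)/(-120 - 3) = 101/(-123) = 101*(-1/123) = -101/123 ≈ -0.82114)
√(c(-18) + P) = √(3 - 101/123) = √(268/123) = 2*√8241/123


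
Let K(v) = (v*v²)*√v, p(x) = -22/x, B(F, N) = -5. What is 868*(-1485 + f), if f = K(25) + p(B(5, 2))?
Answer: 332636696/5 ≈ 6.6527e+7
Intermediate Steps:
K(v) = v^(7/2) (K(v) = v³*√v = v^(7/2))
f = 390647/5 (f = 25^(7/2) - 22/(-5) = 78125 - 22*(-⅕) = 78125 + 22/5 = 390647/5 ≈ 78129.)
868*(-1485 + f) = 868*(-1485 + 390647/5) = 868*(383222/5) = 332636696/5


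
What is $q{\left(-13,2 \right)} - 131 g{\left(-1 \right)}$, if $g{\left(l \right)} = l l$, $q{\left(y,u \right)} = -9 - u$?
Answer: $-142$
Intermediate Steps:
$g{\left(l \right)} = l^{2}$
$q{\left(-13,2 \right)} - 131 g{\left(-1 \right)} = \left(-9 - 2\right) - 131 \left(-1\right)^{2} = \left(-9 - 2\right) - 131 = -11 - 131 = -142$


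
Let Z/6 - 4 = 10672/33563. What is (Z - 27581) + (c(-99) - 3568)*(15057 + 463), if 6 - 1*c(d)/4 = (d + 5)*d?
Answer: -21236884711239/33563 ≈ -6.3275e+8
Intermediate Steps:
c(d) = 24 - 4*d*(5 + d) (c(d) = 24 - 4*(d + 5)*d = 24 - 4*(5 + d)*d = 24 - 4*d*(5 + d))
Z = 869544/33563 (Z = 24 + 6*(10672/33563) = 24 + 64032/33563 = 869544/33563 ≈ 25.908)
(Z - 27581) + (c(-99) - 3568)*(15057 + 463) = (869544/33563 - 27581) + ((24 - 20*(-99) - 4*(-99)²) - 3568)*(15057 + 463) = -924831559/33563 + ((24 + 1980 - 4*9801) - 3568)*15520 = -924831559/33563 + ((24 + 1980 - 39204) - 3568)*15520 = -924831559/33563 + (-37200 - 3568)*15520 = -924831559/33563 - 40768*15520 = -924831559/33563 - 632719360 = -21236884711239/33563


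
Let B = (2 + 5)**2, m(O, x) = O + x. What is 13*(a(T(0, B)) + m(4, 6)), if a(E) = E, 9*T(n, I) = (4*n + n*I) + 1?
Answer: 1183/9 ≈ 131.44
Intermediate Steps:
B = 49 (B = 7**2 = 49)
T(n, I) = 1/9 + 4*n/9 + I*n/9 (T(n, I) = ((4*n + n*I) + 1)/9 = ((4*n + I*n) + 1)/9 = (1 + 4*n + I*n)/9 = 1/9 + 4*n/9 + I*n/9)
13*(a(T(0, B)) + m(4, 6)) = 13*((1/9 + (4/9)*0 + (1/9)*49*0) + (4 + 6)) = 13*((1/9 + 0 + 0) + 10) = 13*(1/9 + 10) = 13*(91/9) = 1183/9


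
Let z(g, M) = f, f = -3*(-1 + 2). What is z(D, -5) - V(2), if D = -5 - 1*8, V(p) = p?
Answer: -5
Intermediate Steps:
f = -3 (f = -3*1 = -3)
D = -13 (D = -5 - 8 = -13)
z(g, M) = -3
z(D, -5) - V(2) = -3 - 1*2 = -3 - 2 = -5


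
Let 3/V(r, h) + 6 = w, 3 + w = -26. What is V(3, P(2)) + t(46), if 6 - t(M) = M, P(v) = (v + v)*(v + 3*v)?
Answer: -1403/35 ≈ -40.086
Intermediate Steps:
w = -29 (w = -3 - 26 = -29)
P(v) = 8*v² (P(v) = (2*v)*(4*v) = 8*v²)
V(r, h) = -3/35 (V(r, h) = 3/(-6 - 29) = 3/(-35) = 3*(-1/35) = -3/35)
t(M) = 6 - M
V(3, P(2)) + t(46) = -3/35 + (6 - 1*46) = -3/35 + (6 - 46) = -3/35 - 40 = -1403/35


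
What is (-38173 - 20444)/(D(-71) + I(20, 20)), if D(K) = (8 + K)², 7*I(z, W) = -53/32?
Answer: -13130208/889003 ≈ -14.770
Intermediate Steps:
I(z, W) = -53/224 (I(z, W) = (-53/32)/7 = (-53*1/32)/7 = (⅐)*(-53/32) = -53/224)
(-38173 - 20444)/(D(-71) + I(20, 20)) = (-38173 - 20444)/((8 - 71)² - 53/224) = -58617/((-63)² - 53/224) = -58617/(3969 - 53/224) = -58617/889003/224 = -58617*224/889003 = -13130208/889003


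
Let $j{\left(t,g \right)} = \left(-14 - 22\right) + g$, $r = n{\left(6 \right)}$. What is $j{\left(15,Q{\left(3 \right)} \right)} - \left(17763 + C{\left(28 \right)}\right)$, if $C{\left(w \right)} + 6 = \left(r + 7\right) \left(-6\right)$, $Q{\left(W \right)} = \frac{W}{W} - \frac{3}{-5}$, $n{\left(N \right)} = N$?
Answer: $- \frac{88567}{5} \approx -17713.0$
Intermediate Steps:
$r = 6$
$Q{\left(W \right)} = \frac{8}{5}$ ($Q{\left(W \right)} = 1 - - \frac{3}{5} = 1 + \frac{3}{5} = \frac{8}{5}$)
$j{\left(t,g \right)} = -36 + g$
$C{\left(w \right)} = -84$ ($C{\left(w \right)} = -6 + \left(6 + 7\right) \left(-6\right) = -6 + 13 \left(-6\right) = -6 - 78 = -84$)
$j{\left(15,Q{\left(3 \right)} \right)} - \left(17763 + C{\left(28 \right)}\right) = \left(-36 + \frac{8}{5}\right) - 17679 = - \frac{172}{5} + \left(-17763 + 84\right) = - \frac{172}{5} - 17679 = - \frac{88567}{5}$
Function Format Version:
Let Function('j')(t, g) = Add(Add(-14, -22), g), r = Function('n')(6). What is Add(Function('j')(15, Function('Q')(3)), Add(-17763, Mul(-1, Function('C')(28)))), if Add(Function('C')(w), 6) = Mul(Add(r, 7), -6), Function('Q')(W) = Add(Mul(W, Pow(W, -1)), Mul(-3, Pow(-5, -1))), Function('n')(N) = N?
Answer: Rational(-88567, 5) ≈ -17713.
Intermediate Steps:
r = 6
Function('Q')(W) = Rational(8, 5) (Function('Q')(W) = Add(1, Mul(-3, Rational(-1, 5))) = Add(1, Rational(3, 5)) = Rational(8, 5))
Function('j')(t, g) = Add(-36, g)
Function('C')(w) = -84 (Function('C')(w) = Add(-6, Mul(Add(6, 7), -6)) = Add(-6, Mul(13, -6)) = Add(-6, -78) = -84)
Add(Function('j')(15, Function('Q')(3)), Add(-17763, Mul(-1, Function('C')(28)))) = Add(Add(-36, Rational(8, 5)), Add(-17763, Mul(-1, -84))) = Add(Rational(-172, 5), Add(-17763, 84)) = Add(Rational(-172, 5), -17679) = Rational(-88567, 5)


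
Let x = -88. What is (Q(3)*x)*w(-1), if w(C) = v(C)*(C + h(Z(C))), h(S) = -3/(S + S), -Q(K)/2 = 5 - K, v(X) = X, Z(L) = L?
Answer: -176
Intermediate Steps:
Q(K) = -10 + 2*K (Q(K) = -2*(5 - K) = -10 + 2*K)
h(S) = -3/(2*S) (h(S) = -3*1/(2*S) = -3/(2*S))
w(C) = C*(C - 3/(2*C))
(Q(3)*x)*w(-1) = ((-10 + 2*3)*(-88))*(-3/2 + (-1)²) = ((-10 + 6)*(-88))*(-3/2 + 1) = -4*(-88)*(-½) = 352*(-½) = -176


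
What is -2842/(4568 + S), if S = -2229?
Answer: -2842/2339 ≈ -1.2150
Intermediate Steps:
-2842/(4568 + S) = -2842/(4568 - 2229) = -2842/2339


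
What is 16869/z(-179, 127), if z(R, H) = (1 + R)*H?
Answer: -16869/22606 ≈ -0.74622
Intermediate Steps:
z(R, H) = H*(1 + R)
16869/z(-179, 127) = 16869/((127*(1 - 179))) = 16869/((127*(-178))) = 16869/(-22606) = 16869*(-1/22606) = -16869/22606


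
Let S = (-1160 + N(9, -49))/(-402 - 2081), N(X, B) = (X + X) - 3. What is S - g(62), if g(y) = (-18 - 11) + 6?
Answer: 58254/2483 ≈ 23.461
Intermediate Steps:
N(X, B) = -3 + 2*X (N(X, B) = 2*X - 3 = -3 + 2*X)
g(y) = -23 (g(y) = -29 + 6 = -23)
S = 1145/2483 (S = (-1160 + (-3 + 2*9))/(-402 - 2081) = (-1160 + (-3 + 18))/(-2483) = (-1160 + 15)*(-1/2483) = -1145*(-1/2483) = 1145/2483 ≈ 0.46114)
S - g(62) = 1145/2483 - 1*(-23) = 1145/2483 + 23 = 58254/2483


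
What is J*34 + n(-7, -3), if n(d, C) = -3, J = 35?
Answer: 1187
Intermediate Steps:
J*34 + n(-7, -3) = 35*34 - 3 = 1190 - 3 = 1187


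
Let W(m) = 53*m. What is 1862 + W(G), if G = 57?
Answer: 4883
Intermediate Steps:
1862 + W(G) = 1862 + 53*57 = 1862 + 3021 = 4883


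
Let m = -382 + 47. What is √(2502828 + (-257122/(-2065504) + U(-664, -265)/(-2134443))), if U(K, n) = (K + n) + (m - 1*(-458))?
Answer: √790949705540070597311692923/17777018364 ≈ 1582.0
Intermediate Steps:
m = -335
U(K, n) = 123 + K + n (U(K, n) = (K + n) + (-335 - 1*(-458)) = (K + n) + (-335 + 458) = (K + n) + 123 = 123 + K + n)
√(2502828 + (-257122/(-2065504) + U(-664, -265)/(-2134443))) = √(2502828 + (-257122/(-2065504) + (123 - 664 - 265)/(-2134443))) = √(2502828 + (-257122*(-1/2065504) - 806*(-1/2134443))) = √(2502828 + (128561/1032752 + 26/68853)) = √(2502828 + 8878662085/71108073456) = √(177971286150395653/71108073456) = √790949705540070597311692923/17777018364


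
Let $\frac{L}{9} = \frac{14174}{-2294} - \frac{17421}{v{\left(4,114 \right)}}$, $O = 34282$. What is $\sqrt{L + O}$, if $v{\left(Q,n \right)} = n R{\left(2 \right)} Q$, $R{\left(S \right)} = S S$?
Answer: $\frac{11 \sqrt{8576254513462}}{174344} \approx 184.77$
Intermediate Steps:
$R{\left(S \right)} = S^{2}$
$v{\left(Q,n \right)} = 4 Q n$ ($v{\left(Q,n \right)} = n 2^{2} Q = n 4 Q = 4 n Q = 4 Q n$)
$L = - \frac{98725725}{697376}$ ($L = 9 \left(\frac{14174}{-2294} - \frac{17421}{4 \cdot 4 \cdot 114}\right) = 9 \left(14174 \left(- \frac{1}{2294}\right) - \frac{17421}{1824}\right) = 9 \left(- \frac{7087}{1147} - \frac{5807}{608}\right) = 9 \left(- \frac{10969525}{697376}\right) = - \frac{98725725}{697376} \approx -141.57$)
$\sqrt{L + O} = \sqrt{- \frac{98725725}{697376} + 34282} = \sqrt{\frac{23808718307}{697376}} = \frac{11 \sqrt{8576254513462}}{174344}$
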